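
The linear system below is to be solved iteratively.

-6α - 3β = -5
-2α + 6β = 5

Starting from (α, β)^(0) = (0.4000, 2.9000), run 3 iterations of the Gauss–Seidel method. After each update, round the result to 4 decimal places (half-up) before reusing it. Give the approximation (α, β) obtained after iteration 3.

(0.3301, 0.9434)

Iteration 1:
  α = (-5 - (-3)·2.9000) / (-6) = -0.6167
  β = (5 - (-2)·-0.6167) / (6) = 0.6278
Iteration 2:
  α = (-5 - (-3)·0.6278) / (-6) = 0.5194
  β = (5 - (-2)·0.5194) / (6) = 1.0065
Iteration 3:
  α = (-5 - (-3)·1.0065) / (-6) = 0.3301
  β = (5 - (-2)·0.3301) / (6) = 0.9434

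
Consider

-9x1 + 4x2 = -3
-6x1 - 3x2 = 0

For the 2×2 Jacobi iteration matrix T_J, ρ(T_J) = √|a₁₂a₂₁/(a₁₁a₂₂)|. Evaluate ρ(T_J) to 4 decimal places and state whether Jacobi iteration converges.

a₁₂a₂₁/(a₁₁a₂₂) = (4)·(-6) / ((-9)·(-3)) = -0.888889
ρ = √|-0.888889| = √0.888889 = 0.9428
ρ < 1, so Jacobi converges

0.9428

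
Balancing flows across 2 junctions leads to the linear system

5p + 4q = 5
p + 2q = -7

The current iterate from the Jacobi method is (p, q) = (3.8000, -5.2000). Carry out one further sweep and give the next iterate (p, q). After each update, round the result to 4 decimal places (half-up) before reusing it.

(5.1600, -5.4000)

One sweep:
  p = (5 - (4)·-5.2000) / (5) = 5.1600
  q = (-7 - (1)·3.8000) / (2) = -5.4000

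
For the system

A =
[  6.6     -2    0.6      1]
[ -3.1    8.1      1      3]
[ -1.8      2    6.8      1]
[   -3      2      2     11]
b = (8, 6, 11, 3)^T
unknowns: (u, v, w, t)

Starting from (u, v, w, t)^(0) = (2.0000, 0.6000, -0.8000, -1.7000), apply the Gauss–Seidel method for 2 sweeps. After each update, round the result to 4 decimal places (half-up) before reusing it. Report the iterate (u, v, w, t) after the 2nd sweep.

Iteration 1:
  u = (8 - (-2)·0.6000 - (0.6)·-0.8000 - (1)·-1.7000) / (6.6) = 1.7242
  v = (6 - (-3.1)·1.7242 - (1)·-0.8000 - (3)·-1.7000) / (8.1) = 2.1290
  w = (11 - (-1.8)·1.7242 - (2)·2.1290 - (1)·-1.7000) / (6.8) = 1.6979
  t = (3 - (-3)·1.7242 - (2)·2.1290 - (2)·1.6979) / (11) = 0.0472
Iteration 2:
  u = (8 - (-2)·2.1290 - (0.6)·1.6979 - (1)·0.0472) / (6.6) = 1.6958
  v = (6 - (-3.1)·1.6958 - (1)·1.6979 - (3)·0.0472) / (8.1) = 1.1627
  w = (11 - (-1.8)·1.6958 - (2)·1.1627 - (1)·0.0472) / (6.8) = 1.7176
  t = (3 - (-3)·1.6958 - (2)·1.1627 - (2)·1.7176) / (11) = 0.2115

(1.6958, 1.1627, 1.7176, 0.2115)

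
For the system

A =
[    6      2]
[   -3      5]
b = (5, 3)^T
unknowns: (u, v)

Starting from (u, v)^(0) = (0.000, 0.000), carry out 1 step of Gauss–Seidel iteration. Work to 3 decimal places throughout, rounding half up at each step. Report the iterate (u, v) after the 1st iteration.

(0.833, 1.100)

Iteration 1:
  u = (5 - (2)·0.000) / (6) = 0.833
  v = (3 - (-3)·0.833) / (5) = 1.100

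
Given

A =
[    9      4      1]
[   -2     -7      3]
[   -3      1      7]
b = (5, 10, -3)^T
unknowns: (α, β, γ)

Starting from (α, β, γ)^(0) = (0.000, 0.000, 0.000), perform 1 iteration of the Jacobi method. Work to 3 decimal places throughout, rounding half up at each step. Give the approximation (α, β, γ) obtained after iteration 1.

(0.556, -1.429, -0.429)

Iteration 1:
  α = (5 - (4)·0.000 - (1)·0.000) / (9) = 0.556
  β = (10 - (-2)·0.000 - (3)·0.000) / (-7) = -1.429
  γ = (-3 - (-3)·0.000 - (1)·0.000) / (7) = -0.429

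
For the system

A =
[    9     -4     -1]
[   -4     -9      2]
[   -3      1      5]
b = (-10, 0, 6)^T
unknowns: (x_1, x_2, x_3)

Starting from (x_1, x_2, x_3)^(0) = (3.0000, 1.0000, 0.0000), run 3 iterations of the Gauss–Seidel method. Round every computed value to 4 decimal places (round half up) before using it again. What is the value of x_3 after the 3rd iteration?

0.6247

Iteration 1:
  x_1 = (-10 - (-4)·1.0000 - (-1)·0.0000) / (9) = -0.6667
  x_2 = (0 - (-4)·-0.6667 - (2)·0.0000) / (-9) = 0.2963
  x_3 = (6 - (-3)·-0.6667 - (1)·0.2963) / (5) = 0.7407
Iteration 2:
  x_1 = (-10 - (-4)·0.2963 - (-1)·0.7407) / (9) = -0.8971
  x_2 = (0 - (-4)·-0.8971 - (2)·0.7407) / (-9) = 0.5633
  x_3 = (6 - (-3)·-0.8971 - (1)·0.5633) / (5) = 0.5491
Iteration 3:
  x_1 = (-10 - (-4)·0.5633 - (-1)·0.5491) / (9) = -0.7997
  x_2 = (0 - (-4)·-0.7997 - (2)·0.5491) / (-9) = 0.4774
  x_3 = (6 - (-3)·-0.7997 - (1)·0.4774) / (5) = 0.6247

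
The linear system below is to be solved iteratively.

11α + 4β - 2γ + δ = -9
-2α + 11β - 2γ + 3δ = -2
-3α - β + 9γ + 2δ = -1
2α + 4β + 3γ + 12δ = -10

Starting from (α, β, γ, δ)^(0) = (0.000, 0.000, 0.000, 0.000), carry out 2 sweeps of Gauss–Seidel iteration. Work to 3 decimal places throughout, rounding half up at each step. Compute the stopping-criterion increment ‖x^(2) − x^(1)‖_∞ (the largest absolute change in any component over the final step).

Iteration 1:
  α = (-9 - (4)·0.000 - (-2)·0.000 - (1)·0.000) / (11) = -0.818
  β = (-2 - (-2)·-0.818 - (-2)·0.000 - (3)·0.000) / (11) = -0.331
  γ = (-1 - (-3)·-0.818 - (-1)·-0.331 - (2)·0.000) / (9) = -0.421
  δ = (-10 - (2)·-0.818 - (4)·-0.331 - (3)·-0.421) / (12) = -0.481
Iteration 2:
  α = (-9 - (4)·-0.331 - (-2)·-0.421 - (1)·-0.481) / (11) = -0.731
  β = (-2 - (-2)·-0.731 - (-2)·-0.421 - (3)·-0.481) / (11) = -0.260
  γ = (-1 - (-3)·-0.731 - (-1)·-0.260 - (2)·-0.481) / (9) = -0.277
  δ = (-10 - (2)·-0.731 - (4)·-0.260 - (3)·-0.277) / (12) = -0.556
Change: (0.087, 0.071, 0.144, -0.075) → max |·| = 0.144

0.144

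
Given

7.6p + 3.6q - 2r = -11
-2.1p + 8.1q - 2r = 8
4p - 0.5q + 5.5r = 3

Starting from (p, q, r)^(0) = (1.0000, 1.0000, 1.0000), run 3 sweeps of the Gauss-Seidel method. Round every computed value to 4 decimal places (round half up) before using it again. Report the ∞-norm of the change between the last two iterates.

Iteration 1:
  p = (-11 - (3.6)·1.0000 - (-2)·1.0000) / (7.6) = -1.6579
  q = (8 - (-2.1)·-1.6579 - (-2)·1.0000) / (8.1) = 0.8047
  r = (3 - (4)·-1.6579 - (-0.5)·0.8047) / (5.5) = 1.8244
Iteration 2:
  p = (-11 - (3.6)·0.8047 - (-2)·1.8244) / (7.6) = -1.3484
  q = (8 - (-2.1)·-1.3484 - (-2)·1.8244) / (8.1) = 1.0885
  r = (3 - (4)·-1.3484 - (-0.5)·1.0885) / (5.5) = 1.6251
Iteration 3:
  p = (-11 - (3.6)·1.0885 - (-2)·1.6251) / (7.6) = -1.5353
  q = (8 - (-2.1)·-1.5353 - (-2)·1.6251) / (8.1) = 0.9909
  r = (3 - (4)·-1.5353 - (-0.5)·0.9909) / (5.5) = 1.7521
Change: (-0.1869, -0.0976, 0.1270) → max |·| = 0.1869

0.1869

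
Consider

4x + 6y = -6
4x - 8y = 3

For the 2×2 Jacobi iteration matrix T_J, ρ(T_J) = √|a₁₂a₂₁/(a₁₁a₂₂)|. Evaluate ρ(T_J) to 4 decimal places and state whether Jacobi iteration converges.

a₁₂a₂₁/(a₁₁a₂₂) = (6)·(4) / ((4)·(-8)) = -0.750000
ρ = √|-0.750000| = √0.750000 = 0.8660
ρ < 1, so Jacobi converges

0.8660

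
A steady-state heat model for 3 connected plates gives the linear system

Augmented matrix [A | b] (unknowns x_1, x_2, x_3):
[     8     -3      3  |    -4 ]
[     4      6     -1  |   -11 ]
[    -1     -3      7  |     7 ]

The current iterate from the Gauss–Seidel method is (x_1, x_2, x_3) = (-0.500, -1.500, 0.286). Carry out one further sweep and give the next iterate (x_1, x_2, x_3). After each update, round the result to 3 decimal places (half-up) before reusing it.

One sweep:
  x_1 = (-4 - (-3)·-1.500 - (3)·0.286) / (8) = -1.170
  x_2 = (-11 - (4)·-1.170 - (-1)·0.286) / (6) = -1.006
  x_3 = (7 - (-1)·-1.170 - (-3)·-1.006) / (7) = 0.402

(-1.170, -1.006, 0.402)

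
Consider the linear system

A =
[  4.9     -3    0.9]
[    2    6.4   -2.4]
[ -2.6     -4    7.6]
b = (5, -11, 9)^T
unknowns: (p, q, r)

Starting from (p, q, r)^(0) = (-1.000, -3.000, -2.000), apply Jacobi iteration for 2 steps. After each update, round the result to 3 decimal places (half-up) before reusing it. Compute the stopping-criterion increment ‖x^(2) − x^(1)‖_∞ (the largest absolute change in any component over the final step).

0.633

Iteration 1:
  p = (5 - (-3)·-3.000 - (0.9)·-2.000) / (4.9) = -0.449
  q = (-11 - (2)·-1.000 - (-2.4)·-2.000) / (6.4) = -2.156
  r = (9 - (-2.6)·-1.000 - (-4)·-3.000) / (7.6) = -0.737
Iteration 2:
  p = (5 - (-3)·-2.156 - (0.9)·-0.737) / (4.9) = -0.164
  q = (-11 - (2)·-0.449 - (-2.4)·-0.737) / (6.4) = -1.855
  r = (9 - (-2.6)·-0.449 - (-4)·-2.156) / (7.6) = -0.104
Change: (0.285, 0.301, 0.633) → max |·| = 0.633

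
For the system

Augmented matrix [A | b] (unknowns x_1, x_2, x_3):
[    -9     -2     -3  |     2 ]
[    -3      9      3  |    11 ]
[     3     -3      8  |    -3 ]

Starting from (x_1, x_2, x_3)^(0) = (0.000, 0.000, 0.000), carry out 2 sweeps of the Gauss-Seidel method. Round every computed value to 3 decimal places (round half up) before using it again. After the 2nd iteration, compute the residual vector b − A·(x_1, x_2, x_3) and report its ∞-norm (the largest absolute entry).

0.172

Iteration 1:
  x_1 = (2 - (-2)·0.000 - (-3)·0.000) / (-9) = -0.222
  x_2 = (11 - (-3)·-0.222 - (3)·0.000) / (9) = 1.148
  x_3 = (-3 - (3)·-0.222 - (-3)·1.148) / (8) = 0.139
Iteration 2:
  x_1 = (2 - (-2)·1.148 - (-3)·0.139) / (-9) = -0.524
  x_2 = (11 - (-3)·-0.524 - (3)·0.139) / (9) = 1.001
  x_3 = (-3 - (3)·-0.524 - (-3)·1.001) / (8) = 0.197
Residual b − A·x = (-0.123, -0.172, -0.001); ∞-norm = 0.172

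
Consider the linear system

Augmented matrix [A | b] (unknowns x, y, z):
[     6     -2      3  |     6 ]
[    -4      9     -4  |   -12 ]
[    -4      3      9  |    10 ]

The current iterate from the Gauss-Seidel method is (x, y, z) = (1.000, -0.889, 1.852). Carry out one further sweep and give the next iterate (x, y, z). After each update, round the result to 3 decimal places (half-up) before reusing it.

One sweep:
  x = (6 - (-2)·-0.889 - (3)·1.852) / (6) = -0.222
  y = (-12 - (-4)·-0.222 - (-4)·1.852) / (9) = -0.609
  z = (10 - (-4)·-0.222 - (3)·-0.609) / (9) = 1.215

(-0.222, -0.609, 1.215)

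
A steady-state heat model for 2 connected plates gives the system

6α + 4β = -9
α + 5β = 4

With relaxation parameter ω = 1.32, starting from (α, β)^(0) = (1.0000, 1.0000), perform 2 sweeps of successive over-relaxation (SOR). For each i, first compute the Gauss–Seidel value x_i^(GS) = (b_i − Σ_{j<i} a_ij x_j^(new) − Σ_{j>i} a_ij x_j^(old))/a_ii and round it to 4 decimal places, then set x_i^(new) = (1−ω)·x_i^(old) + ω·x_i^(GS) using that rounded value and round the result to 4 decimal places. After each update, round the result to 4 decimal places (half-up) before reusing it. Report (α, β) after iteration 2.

(-2.3488, 1.1720)

Iteration 1:
  α: GS value = (-9 - (4)·1.0000) / (6) = -2.1667;  α ← (1−ω)·1.0000 + ω·-2.1667 = -3.1800
  β: GS value = (4 - (1)·-3.1800) / (5) = 1.4360;  β ← (1−ω)·1.0000 + ω·1.4360 = 1.5755
Iteration 2:
  α: GS value = (-9 - (4)·1.5755) / (6) = -2.5503;  α ← (1−ω)·-3.1800 + ω·-2.5503 = -2.3488
  β: GS value = (4 - (1)·-2.3488) / (5) = 1.2698;  β ← (1−ω)·1.5755 + ω·1.2698 = 1.1720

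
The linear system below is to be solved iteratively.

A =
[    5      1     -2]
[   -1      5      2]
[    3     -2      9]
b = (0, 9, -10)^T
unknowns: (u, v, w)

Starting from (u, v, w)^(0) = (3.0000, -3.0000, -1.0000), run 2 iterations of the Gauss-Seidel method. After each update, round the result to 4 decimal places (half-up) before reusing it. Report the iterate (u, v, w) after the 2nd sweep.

(-0.7200, 1.9280, -0.4427)

Iteration 1:
  u = (0 - (1)·-3.0000 - (-2)·-1.0000) / (5) = 0.2000
  v = (9 - (-1)·0.2000 - (2)·-1.0000) / (5) = 2.2400
  w = (-10 - (3)·0.2000 - (-2)·2.2400) / (9) = -0.6800
Iteration 2:
  u = (0 - (1)·2.2400 - (-2)·-0.6800) / (5) = -0.7200
  v = (9 - (-1)·-0.7200 - (2)·-0.6800) / (5) = 1.9280
  w = (-10 - (3)·-0.7200 - (-2)·1.9280) / (9) = -0.4427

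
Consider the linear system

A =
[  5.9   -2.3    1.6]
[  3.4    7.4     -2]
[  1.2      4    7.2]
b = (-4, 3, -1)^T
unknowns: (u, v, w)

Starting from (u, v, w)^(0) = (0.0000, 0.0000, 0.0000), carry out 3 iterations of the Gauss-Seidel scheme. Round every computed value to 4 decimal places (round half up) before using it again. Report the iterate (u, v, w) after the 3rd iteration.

(-0.4256, 0.5130, -0.3530)

Iteration 1:
  u = (-4 - (-2.3)·0.0000 - (1.6)·0.0000) / (5.9) = -0.6780
  v = (3 - (3.4)·-0.6780 - (-2)·0.0000) / (7.4) = 0.7169
  w = (-1 - (1.2)·-0.6780 - (4)·0.7169) / (7.2) = -0.4242
Iteration 2:
  u = (-4 - (-2.3)·0.7169 - (1.6)·-0.4242) / (5.9) = -0.2835
  v = (3 - (3.4)·-0.2835 - (-2)·-0.4242) / (7.4) = 0.4210
  w = (-1 - (1.2)·-0.2835 - (4)·0.4210) / (7.2) = -0.3255
Iteration 3:
  u = (-4 - (-2.3)·0.4210 - (1.6)·-0.3255) / (5.9) = -0.4256
  v = (3 - (3.4)·-0.4256 - (-2)·-0.3255) / (7.4) = 0.5130
  w = (-1 - (1.2)·-0.4256 - (4)·0.5130) / (7.2) = -0.3530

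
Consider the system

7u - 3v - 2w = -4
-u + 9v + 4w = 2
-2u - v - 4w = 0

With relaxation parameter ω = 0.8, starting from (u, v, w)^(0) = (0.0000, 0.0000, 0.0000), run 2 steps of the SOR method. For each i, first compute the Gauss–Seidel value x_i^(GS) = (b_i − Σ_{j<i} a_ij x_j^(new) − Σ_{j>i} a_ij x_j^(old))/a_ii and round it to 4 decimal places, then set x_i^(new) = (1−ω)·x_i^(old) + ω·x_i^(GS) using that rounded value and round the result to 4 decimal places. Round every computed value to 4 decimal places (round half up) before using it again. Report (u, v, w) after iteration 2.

(-0.4661, 0.1085, 0.1958)

Iteration 1:
  u: GS value = (-4 - (-3)·0.0000 - (-2)·0.0000) / (7) = -0.5714;  u ← (1−ω)·0.0000 + ω·-0.5714 = -0.4571
  v: GS value = (2 - (-1)·-0.4571 - (4)·0.0000) / (9) = 0.1714;  v ← (1−ω)·0.0000 + ω·0.1714 = 0.1371
  w: GS value = (0 - (-2)·-0.4571 - (-1)·0.1371) / (-4) = 0.1943;  w ← (1−ω)·0.0000 + ω·0.1943 = 0.1554
Iteration 2:
  u: GS value = (-4 - (-3)·0.1371 - (-2)·0.1554) / (7) = -0.4683;  u ← (1−ω)·-0.4571 + ω·-0.4683 = -0.4661
  v: GS value = (2 - (-1)·-0.4661 - (4)·0.1554) / (9) = 0.1014;  v ← (1−ω)·0.1371 + ω·0.1014 = 0.1085
  w: GS value = (0 - (-2)·-0.4661 - (-1)·0.1085) / (-4) = 0.2059;  w ← (1−ω)·0.1554 + ω·0.2059 = 0.1958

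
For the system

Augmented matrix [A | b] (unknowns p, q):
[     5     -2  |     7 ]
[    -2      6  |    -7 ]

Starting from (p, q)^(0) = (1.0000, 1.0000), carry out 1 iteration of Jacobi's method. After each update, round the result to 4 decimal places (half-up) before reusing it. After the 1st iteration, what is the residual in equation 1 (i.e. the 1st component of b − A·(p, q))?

-3.6666

Iteration 1:
  p = (7 - (-2)·1.0000) / (5) = 1.8000
  q = (-7 - (-2)·1.0000) / (6) = -0.8333
Residual b − A·x = (-3.6666, 1.5998)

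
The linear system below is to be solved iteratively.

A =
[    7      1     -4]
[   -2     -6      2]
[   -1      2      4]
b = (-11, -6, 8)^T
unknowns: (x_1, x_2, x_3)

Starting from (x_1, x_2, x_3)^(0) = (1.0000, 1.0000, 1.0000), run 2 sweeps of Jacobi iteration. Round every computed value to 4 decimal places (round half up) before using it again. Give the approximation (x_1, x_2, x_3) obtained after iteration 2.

Iteration 1:
  x_1 = (-11 - (1)·1.0000 - (-4)·1.0000) / (7) = -1.1429
  x_2 = (-6 - (-2)·1.0000 - (2)·1.0000) / (-6) = 1.0000
  x_3 = (8 - (-1)·1.0000 - (2)·1.0000) / (4) = 1.7500
Iteration 2:
  x_1 = (-11 - (1)·1.0000 - (-4)·1.7500) / (7) = -0.7143
  x_2 = (-6 - (-2)·-1.1429 - (2)·1.7500) / (-6) = 1.9643
  x_3 = (8 - (-1)·-1.1429 - (2)·1.0000) / (4) = 1.2143

(-0.7143, 1.9643, 1.2143)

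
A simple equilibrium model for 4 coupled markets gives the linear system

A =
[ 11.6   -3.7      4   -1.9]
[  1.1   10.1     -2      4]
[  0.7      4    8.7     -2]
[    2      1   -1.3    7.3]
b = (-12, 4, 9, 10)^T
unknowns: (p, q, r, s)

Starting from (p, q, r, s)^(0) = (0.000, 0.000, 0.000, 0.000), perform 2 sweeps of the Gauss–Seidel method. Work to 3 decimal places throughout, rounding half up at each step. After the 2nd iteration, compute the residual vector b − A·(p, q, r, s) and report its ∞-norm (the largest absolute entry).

Iteration 1:
  p = (-12 - (-3.7)·0.000 - (4)·0.000 - (-1.9)·0.000) / (11.6) = -1.034
  q = (4 - (1.1)·-1.034 - (-2)·0.000 - (4)·0.000) / (10.1) = 0.509
  r = (9 - (0.7)·-1.034 - (4)·0.509 - (-2)·0.000) / (8.7) = 0.884
  s = (10 - (2)·-1.034 - (1)·0.509 - (-1.3)·0.884) / (7.3) = 1.741
Iteration 2:
  p = (-12 - (-3.7)·0.509 - (4)·0.884 - (-1.9)·1.741) / (11.6) = -0.892
  q = (4 - (1.1)·-0.892 - (-2)·0.884 - (4)·1.741) / (10.1) = -0.021
  r = (9 - (0.7)·-0.892 - (4)·-0.021 - (-2)·1.741) / (8.7) = 1.516
  s = (10 - (2)·-0.892 - (1)·-0.021 - (-1.3)·1.516) / (7.3) = 1.887
Residual b − A·x = (-4.209, 0.677, 0.293, 0.001); ∞-norm = 4.209

4.209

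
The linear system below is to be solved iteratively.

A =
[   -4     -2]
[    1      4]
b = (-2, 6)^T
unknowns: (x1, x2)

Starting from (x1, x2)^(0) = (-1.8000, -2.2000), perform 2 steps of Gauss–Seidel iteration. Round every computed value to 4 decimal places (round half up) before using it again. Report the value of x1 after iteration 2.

-0.0500

Iteration 1:
  x1 = (-2 - (-2)·-2.2000) / (-4) = 1.6000
  x2 = (6 - (1)·1.6000) / (4) = 1.1000
Iteration 2:
  x1 = (-2 - (-2)·1.1000) / (-4) = -0.0500
  x2 = (6 - (1)·-0.0500) / (4) = 1.5125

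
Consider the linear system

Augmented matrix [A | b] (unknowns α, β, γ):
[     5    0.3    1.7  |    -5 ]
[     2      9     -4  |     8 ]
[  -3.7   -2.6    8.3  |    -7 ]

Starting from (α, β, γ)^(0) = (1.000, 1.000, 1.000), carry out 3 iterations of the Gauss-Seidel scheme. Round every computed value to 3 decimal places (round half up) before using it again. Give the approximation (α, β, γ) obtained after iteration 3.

(-0.702, 0.605, -0.967)

Iteration 1:
  α = (-5 - (0.3)·1.000 - (1.7)·1.000) / (5) = -1.400
  β = (8 - (2)·-1.400 - (-4)·1.000) / (9) = 1.644
  γ = (-7 - (-3.7)·-1.400 - (-2.6)·1.644) / (8.3) = -0.952
Iteration 2:
  α = (-5 - (0.3)·1.644 - (1.7)·-0.952) / (5) = -0.775
  β = (8 - (2)·-0.775 - (-4)·-0.952) / (9) = 0.638
  γ = (-7 - (-3.7)·-0.775 - (-2.6)·0.638) / (8.3) = -0.989
Iteration 3:
  α = (-5 - (0.3)·0.638 - (1.7)·-0.989) / (5) = -0.702
  β = (8 - (2)·-0.702 - (-4)·-0.989) / (9) = 0.605
  γ = (-7 - (-3.7)·-0.702 - (-2.6)·0.605) / (8.3) = -0.967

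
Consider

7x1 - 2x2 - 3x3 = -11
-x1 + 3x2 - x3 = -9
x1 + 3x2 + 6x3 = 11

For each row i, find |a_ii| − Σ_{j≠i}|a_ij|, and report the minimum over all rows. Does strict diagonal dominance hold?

1

row 1: |7| − (2+3) = 2
row 2: |3| − (1+1) = 1
row 3: |6| − (1+3) = 2
minimum over rows = 1 → strictly diagonally dominant (convergence guaranteed)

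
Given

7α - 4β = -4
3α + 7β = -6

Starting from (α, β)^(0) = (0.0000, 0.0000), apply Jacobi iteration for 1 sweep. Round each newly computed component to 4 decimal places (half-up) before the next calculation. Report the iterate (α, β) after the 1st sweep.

(-0.5714, -0.8571)

Iteration 1:
  α = (-4 - (-4)·0.0000) / (7) = -0.5714
  β = (-6 - (3)·0.0000) / (7) = -0.8571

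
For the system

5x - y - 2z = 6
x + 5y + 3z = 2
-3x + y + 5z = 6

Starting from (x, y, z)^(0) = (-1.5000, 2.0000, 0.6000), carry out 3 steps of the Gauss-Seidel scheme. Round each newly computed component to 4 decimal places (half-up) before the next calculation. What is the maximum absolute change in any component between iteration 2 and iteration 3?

0.2054

Iteration 1:
  x = (6 - (-1)·2.0000 - (-2)·0.6000) / (5) = 1.8400
  y = (2 - (1)·1.8400 - (3)·0.6000) / (5) = -0.3280
  z = (6 - (-3)·1.8400 - (1)·-0.3280) / (5) = 2.3696
Iteration 2:
  x = (6 - (-1)·-0.3280 - (-2)·2.3696) / (5) = 2.0822
  y = (2 - (1)·2.0822 - (3)·2.3696) / (5) = -1.4382
  z = (6 - (-3)·2.0822 - (1)·-1.4382) / (5) = 2.7370
Iteration 3:
  x = (6 - (-1)·-1.4382 - (-2)·2.7370) / (5) = 2.0072
  y = (2 - (1)·2.0072 - (3)·2.7370) / (5) = -1.6436
  z = (6 - (-3)·2.0072 - (1)·-1.6436) / (5) = 2.7330
Change: (-0.0750, -0.2054, -0.0040) → max |·| = 0.2054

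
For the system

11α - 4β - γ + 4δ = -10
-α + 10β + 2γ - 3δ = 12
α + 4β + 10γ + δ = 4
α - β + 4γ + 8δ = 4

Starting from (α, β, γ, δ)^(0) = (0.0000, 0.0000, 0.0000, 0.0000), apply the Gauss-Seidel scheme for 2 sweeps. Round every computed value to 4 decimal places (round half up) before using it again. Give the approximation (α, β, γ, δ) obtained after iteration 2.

(-0.7664, 1.3325, -0.1292, 0.8270)

Iteration 1:
  α = (-10 - (-4)·0.0000 - (-1)·0.0000 - (4)·0.0000) / (11) = -0.9091
  β = (12 - (-1)·-0.9091 - (2)·0.0000 - (-3)·0.0000) / (10) = 1.1091
  γ = (4 - (1)·-0.9091 - (4)·1.1091 - (1)·0.0000) / (10) = 0.0473
  δ = (4 - (1)·-0.9091 - (-1)·1.1091 - (4)·0.0473) / (8) = 0.7286
Iteration 2:
  α = (-10 - (-4)·1.1091 - (-1)·0.0473 - (4)·0.7286) / (11) = -0.7664
  β = (12 - (-1)·-0.7664 - (2)·0.0473 - (-3)·0.7286) / (10) = 1.3325
  γ = (4 - (1)·-0.7664 - (4)·1.3325 - (1)·0.7286) / (10) = -0.1292
  δ = (4 - (1)·-0.7664 - (-1)·1.3325 - (4)·-0.1292) / (8) = 0.8270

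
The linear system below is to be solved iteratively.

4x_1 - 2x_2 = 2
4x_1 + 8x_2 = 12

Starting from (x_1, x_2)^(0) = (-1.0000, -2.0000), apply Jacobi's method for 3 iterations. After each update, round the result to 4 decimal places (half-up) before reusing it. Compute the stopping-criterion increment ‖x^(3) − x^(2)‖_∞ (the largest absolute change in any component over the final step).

1.0000

Iteration 1:
  x_1 = (2 - (-2)·-2.0000) / (4) = -0.5000
  x_2 = (12 - (4)·-1.0000) / (8) = 2.0000
Iteration 2:
  x_1 = (2 - (-2)·2.0000) / (4) = 1.5000
  x_2 = (12 - (4)·-0.5000) / (8) = 1.7500
Iteration 3:
  x_1 = (2 - (-2)·1.7500) / (4) = 1.3750
  x_2 = (12 - (4)·1.5000) / (8) = 0.7500
Change: (-0.1250, -1.0000) → max |·| = 1.0000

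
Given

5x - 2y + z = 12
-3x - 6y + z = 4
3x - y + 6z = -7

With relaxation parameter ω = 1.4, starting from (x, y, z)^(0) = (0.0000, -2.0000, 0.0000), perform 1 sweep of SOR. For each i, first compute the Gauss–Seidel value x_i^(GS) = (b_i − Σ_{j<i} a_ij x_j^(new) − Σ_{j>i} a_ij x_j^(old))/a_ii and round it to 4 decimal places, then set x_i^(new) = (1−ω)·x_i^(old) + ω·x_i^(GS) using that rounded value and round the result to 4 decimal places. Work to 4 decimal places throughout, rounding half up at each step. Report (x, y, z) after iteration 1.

(2.2400, -1.7014, -3.5983)

Iteration 1:
  x: GS value = (12 - (-2)·-2.0000 - (1)·0.0000) / (5) = 1.6000;  x ← (1−ω)·0.0000 + ω·1.6000 = 2.2400
  y: GS value = (4 - (-3)·2.2400 - (1)·0.0000) / (-6) = -1.7867;  y ← (1−ω)·-2.0000 + ω·-1.7867 = -1.7014
  z: GS value = (-7 - (3)·2.2400 - (-1)·-1.7014) / (6) = -2.5702;  z ← (1−ω)·0.0000 + ω·-2.5702 = -3.5983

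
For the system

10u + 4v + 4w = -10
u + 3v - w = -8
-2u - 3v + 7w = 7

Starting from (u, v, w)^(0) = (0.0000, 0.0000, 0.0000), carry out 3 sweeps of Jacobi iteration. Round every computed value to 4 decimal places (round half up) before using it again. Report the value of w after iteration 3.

0.0476

Iteration 1:
  u = (-10 - (4)·0.0000 - (4)·0.0000) / (10) = -1.0000
  v = (-8 - (1)·0.0000 - (-1)·0.0000) / (3) = -2.6667
  w = (7 - (-2)·0.0000 - (-3)·0.0000) / (7) = 1.0000
Iteration 2:
  u = (-10 - (4)·-2.6667 - (4)·1.0000) / (10) = -0.3333
  v = (-8 - (1)·-1.0000 - (-1)·1.0000) / (3) = -2.0000
  w = (7 - (-2)·-1.0000 - (-3)·-2.6667) / (7) = -0.4286
Iteration 3:
  u = (-10 - (4)·-2.0000 - (4)·-0.4286) / (10) = -0.0286
  v = (-8 - (1)·-0.3333 - (-1)·-0.4286) / (3) = -2.6984
  w = (7 - (-2)·-0.3333 - (-3)·-2.0000) / (7) = 0.0476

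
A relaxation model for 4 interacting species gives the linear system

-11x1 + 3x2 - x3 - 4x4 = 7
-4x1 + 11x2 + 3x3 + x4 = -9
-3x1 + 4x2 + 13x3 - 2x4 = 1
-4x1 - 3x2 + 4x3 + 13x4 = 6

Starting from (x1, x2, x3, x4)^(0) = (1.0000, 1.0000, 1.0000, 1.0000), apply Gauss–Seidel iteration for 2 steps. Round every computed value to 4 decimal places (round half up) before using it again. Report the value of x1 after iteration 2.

Iteration 1:
  x1 = (7 - (3)·1.0000 - (-1)·1.0000 - (-4)·1.0000) / (-11) = -0.8182
  x2 = (-9 - (-4)·-0.8182 - (3)·1.0000 - (1)·1.0000) / (11) = -1.4793
  x3 = (1 - (-3)·-0.8182 - (4)·-1.4793 - (-2)·1.0000) / (13) = 0.4971
  x4 = (6 - (-4)·-0.8182 - (-3)·-1.4793 - (4)·0.4971) / (13) = -0.2845
Iteration 2:
  x1 = (7 - (3)·-1.4793 - (-1)·0.4971 - (-4)·-0.2845) / (-11) = -0.9815
  x2 = (-9 - (-4)·-0.9815 - (3)·0.4971 - (1)·-0.2845) / (11) = -1.2848
  x3 = (1 - (-3)·-0.9815 - (4)·-1.2848 - (-2)·-0.2845) / (13) = 0.2020
  x4 = (6 - (-4)·-0.9815 - (-3)·-1.2848 - (4)·0.2020) / (13) = -0.1991

-0.9815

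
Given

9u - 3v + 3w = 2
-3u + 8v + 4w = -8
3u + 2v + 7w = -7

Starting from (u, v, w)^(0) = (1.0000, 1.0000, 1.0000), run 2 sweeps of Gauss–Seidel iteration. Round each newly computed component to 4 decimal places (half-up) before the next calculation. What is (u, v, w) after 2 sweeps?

(-0.0198, -0.6622, -0.8023)

Iteration 1:
  u = (2 - (-3)·1.0000 - (3)·1.0000) / (9) = 0.2222
  v = (-8 - (-3)·0.2222 - (4)·1.0000) / (8) = -1.4167
  w = (-7 - (3)·0.2222 - (2)·-1.4167) / (7) = -0.6905
Iteration 2:
  u = (2 - (-3)·-1.4167 - (3)·-0.6905) / (9) = -0.0198
  v = (-8 - (-3)·-0.0198 - (4)·-0.6905) / (8) = -0.6622
  w = (-7 - (3)·-0.0198 - (2)·-0.6622) / (7) = -0.8023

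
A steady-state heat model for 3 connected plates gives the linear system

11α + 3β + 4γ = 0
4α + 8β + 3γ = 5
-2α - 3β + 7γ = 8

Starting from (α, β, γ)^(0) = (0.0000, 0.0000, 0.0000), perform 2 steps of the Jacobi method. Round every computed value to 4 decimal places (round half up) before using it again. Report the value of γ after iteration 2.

1.4107

Iteration 1:
  α = (0 - (3)·0.0000 - (4)·0.0000) / (11) = 0.0000
  β = (5 - (4)·0.0000 - (3)·0.0000) / (8) = 0.6250
  γ = (8 - (-2)·0.0000 - (-3)·0.0000) / (7) = 1.1429
Iteration 2:
  α = (0 - (3)·0.6250 - (4)·1.1429) / (11) = -0.5861
  β = (5 - (4)·0.0000 - (3)·1.1429) / (8) = 0.1964
  γ = (8 - (-2)·0.0000 - (-3)·0.6250) / (7) = 1.4107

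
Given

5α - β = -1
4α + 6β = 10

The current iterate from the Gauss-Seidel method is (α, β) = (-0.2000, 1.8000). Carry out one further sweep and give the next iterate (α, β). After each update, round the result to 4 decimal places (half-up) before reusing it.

(0.1600, 1.5600)

One sweep:
  α = (-1 - (-1)·1.8000) / (5) = 0.1600
  β = (10 - (4)·0.1600) / (6) = 1.5600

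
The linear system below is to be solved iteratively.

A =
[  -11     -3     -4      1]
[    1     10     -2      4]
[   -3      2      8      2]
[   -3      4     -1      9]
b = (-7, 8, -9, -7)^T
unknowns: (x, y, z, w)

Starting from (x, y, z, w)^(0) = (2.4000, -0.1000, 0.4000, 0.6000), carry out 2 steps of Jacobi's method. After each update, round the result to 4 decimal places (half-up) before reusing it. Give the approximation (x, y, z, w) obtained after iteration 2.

Iteration 1:
  x = (-7 - (-3)·-0.1000 - (-4)·0.4000 - (1)·0.6000) / (-11) = 0.5727
  y = (8 - (1)·2.4000 - (-2)·0.4000 - (4)·0.6000) / (10) = 0.4000
  z = (-9 - (-3)·2.4000 - (2)·-0.1000 - (2)·0.6000) / (8) = -0.3500
  w = (-7 - (-3)·2.4000 - (4)·-0.1000 - (-1)·0.4000) / (9) = 0.1111
Iteration 2:
  x = (-7 - (-3)·0.4000 - (-4)·-0.3500 - (1)·0.1111) / (-11) = 0.6646
  y = (8 - (1)·0.5727 - (-2)·-0.3500 - (4)·0.1111) / (10) = 0.6283
  z = (-9 - (-3)·0.5727 - (2)·0.4000 - (2)·0.1111) / (8) = -1.0380
  w = (-7 - (-3)·0.5727 - (4)·0.4000 - (-1)·-0.3500) / (9) = -0.8035

(0.6646, 0.6283, -1.0380, -0.8035)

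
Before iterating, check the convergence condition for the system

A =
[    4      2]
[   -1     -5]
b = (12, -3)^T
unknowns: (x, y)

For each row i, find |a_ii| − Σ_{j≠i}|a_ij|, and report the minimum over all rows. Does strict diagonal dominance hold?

2

row 1: |4| − (2) = 2
row 2: |-5| − (1) = 4
minimum over rows = 2 → strictly diagonally dominant (convergence guaranteed)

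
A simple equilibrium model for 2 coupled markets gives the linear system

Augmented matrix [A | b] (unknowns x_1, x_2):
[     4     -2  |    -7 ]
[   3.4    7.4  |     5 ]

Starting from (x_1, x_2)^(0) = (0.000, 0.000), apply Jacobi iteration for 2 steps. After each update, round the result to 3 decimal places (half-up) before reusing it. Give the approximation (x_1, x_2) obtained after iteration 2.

(-1.412, 1.480)

Iteration 1:
  x_1 = (-7 - (-2)·0.000) / (4) = -1.750
  x_2 = (5 - (3.4)·0.000) / (7.4) = 0.676
Iteration 2:
  x_1 = (-7 - (-2)·0.676) / (4) = -1.412
  x_2 = (5 - (3.4)·-1.750) / (7.4) = 1.480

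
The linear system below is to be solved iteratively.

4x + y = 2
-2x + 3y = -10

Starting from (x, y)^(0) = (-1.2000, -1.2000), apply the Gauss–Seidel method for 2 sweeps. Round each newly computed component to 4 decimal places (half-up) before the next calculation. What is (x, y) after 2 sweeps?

Iteration 1:
  x = (2 - (1)·-1.2000) / (4) = 0.8000
  y = (-10 - (-2)·0.8000) / (3) = -2.8000
Iteration 2:
  x = (2 - (1)·-2.8000) / (4) = 1.2000
  y = (-10 - (-2)·1.2000) / (3) = -2.5333

(1.2000, -2.5333)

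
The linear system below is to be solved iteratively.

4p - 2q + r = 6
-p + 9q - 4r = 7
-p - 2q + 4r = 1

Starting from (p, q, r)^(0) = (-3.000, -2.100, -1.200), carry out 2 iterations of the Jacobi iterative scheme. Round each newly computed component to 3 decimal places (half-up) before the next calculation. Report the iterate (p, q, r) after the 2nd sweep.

(1.843, 0.172, 0.393)

Iteration 1:
  p = (6 - (-2)·-2.100 - (1)·-1.200) / (4) = 0.750
  q = (7 - (-1)·-3.000 - (-4)·-1.200) / (9) = -0.089
  r = (1 - (-1)·-3.000 - (-2)·-2.100) / (4) = -1.550
Iteration 2:
  p = (6 - (-2)·-0.089 - (1)·-1.550) / (4) = 1.843
  q = (7 - (-1)·0.750 - (-4)·-1.550) / (9) = 0.172
  r = (1 - (-1)·0.750 - (-2)·-0.089) / (4) = 0.393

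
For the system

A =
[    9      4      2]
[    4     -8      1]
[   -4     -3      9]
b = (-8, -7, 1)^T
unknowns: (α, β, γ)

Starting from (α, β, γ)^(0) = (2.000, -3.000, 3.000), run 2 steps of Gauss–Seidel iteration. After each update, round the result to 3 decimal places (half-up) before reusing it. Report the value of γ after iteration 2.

-0.487

Iteration 1:
  α = (-8 - (4)·-3.000 - (2)·3.000) / (9) = -0.222
  β = (-7 - (4)·-0.222 - (1)·3.000) / (-8) = 1.139
  γ = (1 - (-4)·-0.222 - (-3)·1.139) / (9) = 0.392
Iteration 2:
  α = (-8 - (4)·1.139 - (2)·0.392) / (9) = -1.482
  β = (-7 - (4)·-1.482 - (1)·0.392) / (-8) = 0.183
  γ = (1 - (-4)·-1.482 - (-3)·0.183) / (9) = -0.487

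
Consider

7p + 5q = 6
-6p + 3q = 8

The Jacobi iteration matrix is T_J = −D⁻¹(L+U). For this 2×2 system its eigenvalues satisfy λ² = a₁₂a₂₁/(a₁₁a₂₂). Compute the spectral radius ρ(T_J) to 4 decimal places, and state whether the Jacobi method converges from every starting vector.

a₁₂a₂₁/(a₁₁a₂₂) = (5)·(-6) / ((7)·(3)) = -1.428571
ρ = √|-1.428571| = √1.428571 = 1.1952
ρ > 1, so Jacobi diverges

1.1952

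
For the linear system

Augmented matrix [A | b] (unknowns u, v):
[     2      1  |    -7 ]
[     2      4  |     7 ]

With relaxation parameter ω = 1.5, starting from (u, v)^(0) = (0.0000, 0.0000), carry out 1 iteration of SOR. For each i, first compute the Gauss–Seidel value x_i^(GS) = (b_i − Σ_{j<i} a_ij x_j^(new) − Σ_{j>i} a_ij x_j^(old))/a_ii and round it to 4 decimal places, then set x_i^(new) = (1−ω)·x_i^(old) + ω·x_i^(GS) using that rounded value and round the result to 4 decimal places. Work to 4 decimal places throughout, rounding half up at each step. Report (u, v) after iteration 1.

(-5.2500, 6.5625)

Iteration 1:
  u: GS value = (-7 - (1)·0.0000) / (2) = -3.5000;  u ← (1−ω)·0.0000 + ω·-3.5000 = -5.2500
  v: GS value = (7 - (2)·-5.2500) / (4) = 4.3750;  v ← (1−ω)·0.0000 + ω·4.3750 = 6.5625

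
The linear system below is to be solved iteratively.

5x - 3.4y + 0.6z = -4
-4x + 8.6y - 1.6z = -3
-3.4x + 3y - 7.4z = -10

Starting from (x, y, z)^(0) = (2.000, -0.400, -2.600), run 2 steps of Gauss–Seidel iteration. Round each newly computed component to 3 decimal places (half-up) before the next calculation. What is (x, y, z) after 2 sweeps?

Iteration 1:
  x = (-4 - (-3.4)·-0.400 - (0.6)·-2.600) / (5) = -0.760
  y = (-3 - (-4)·-0.760 - (-1.6)·-2.600) / (8.6) = -1.186
  z = (-10 - (-3.4)·-0.760 - (3)·-1.186) / (-7.4) = 1.220
Iteration 2:
  x = (-4 - (-3.4)·-1.186 - (0.6)·1.220) / (5) = -1.753
  y = (-3 - (-4)·-1.753 - (-1.6)·1.220) / (8.6) = -0.937
  z = (-10 - (-3.4)·-1.753 - (3)·-0.937) / (-7.4) = 1.777

(-1.753, -0.937, 1.777)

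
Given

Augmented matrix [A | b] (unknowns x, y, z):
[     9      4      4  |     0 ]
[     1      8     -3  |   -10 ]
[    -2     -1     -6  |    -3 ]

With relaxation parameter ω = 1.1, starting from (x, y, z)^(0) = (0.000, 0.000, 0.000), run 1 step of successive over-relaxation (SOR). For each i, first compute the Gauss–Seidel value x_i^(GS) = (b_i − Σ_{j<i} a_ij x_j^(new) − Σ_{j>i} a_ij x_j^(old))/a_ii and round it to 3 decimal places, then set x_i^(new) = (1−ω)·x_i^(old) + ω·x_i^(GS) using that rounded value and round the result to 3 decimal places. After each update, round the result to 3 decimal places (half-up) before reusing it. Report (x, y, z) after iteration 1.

(0.000, -1.375, 0.802)

Iteration 1:
  x: GS value = (0 - (4)·0.000 - (4)·0.000) / (9) = 0.000;  x ← (1−ω)·0.000 + ω·0.000 = 0.000
  y: GS value = (-10 - (1)·0.000 - (-3)·0.000) / (8) = -1.250;  y ← (1−ω)·0.000 + ω·-1.250 = -1.375
  z: GS value = (-3 - (-2)·0.000 - (-1)·-1.375) / (-6) = 0.729;  z ← (1−ω)·0.000 + ω·0.729 = 0.802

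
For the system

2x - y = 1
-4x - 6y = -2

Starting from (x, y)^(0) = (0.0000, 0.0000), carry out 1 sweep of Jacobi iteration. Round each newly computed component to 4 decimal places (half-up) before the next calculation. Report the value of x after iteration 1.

Iteration 1:
  x = (1 - (-1)·0.0000) / (2) = 0.5000
  y = (-2 - (-4)·0.0000) / (-6) = 0.3333

0.5000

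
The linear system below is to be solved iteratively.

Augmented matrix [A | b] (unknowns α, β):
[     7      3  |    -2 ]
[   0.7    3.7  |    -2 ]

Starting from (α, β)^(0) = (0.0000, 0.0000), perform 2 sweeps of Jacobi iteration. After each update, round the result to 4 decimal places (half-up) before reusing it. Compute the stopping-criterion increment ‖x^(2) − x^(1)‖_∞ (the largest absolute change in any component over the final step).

Iteration 1:
  α = (-2 - (3)·0.0000) / (7) = -0.2857
  β = (-2 - (0.7)·0.0000) / (3.7) = -0.5405
Iteration 2:
  α = (-2 - (3)·-0.5405) / (7) = -0.0541
  β = (-2 - (0.7)·-0.2857) / (3.7) = -0.4865
Change: (0.2316, 0.0540) → max |·| = 0.2316

0.2316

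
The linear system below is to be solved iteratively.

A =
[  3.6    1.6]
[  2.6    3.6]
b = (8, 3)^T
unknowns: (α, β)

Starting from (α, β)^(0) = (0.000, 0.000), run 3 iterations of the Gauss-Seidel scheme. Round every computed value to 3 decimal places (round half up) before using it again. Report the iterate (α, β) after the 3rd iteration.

(2.675, -1.099)

Iteration 1:
  α = (8 - (1.6)·0.000) / (3.6) = 2.222
  β = (3 - (2.6)·2.222) / (3.6) = -0.771
Iteration 2:
  α = (8 - (1.6)·-0.771) / (3.6) = 2.565
  β = (3 - (2.6)·2.565) / (3.6) = -1.019
Iteration 3:
  α = (8 - (1.6)·-1.019) / (3.6) = 2.675
  β = (3 - (2.6)·2.675) / (3.6) = -1.099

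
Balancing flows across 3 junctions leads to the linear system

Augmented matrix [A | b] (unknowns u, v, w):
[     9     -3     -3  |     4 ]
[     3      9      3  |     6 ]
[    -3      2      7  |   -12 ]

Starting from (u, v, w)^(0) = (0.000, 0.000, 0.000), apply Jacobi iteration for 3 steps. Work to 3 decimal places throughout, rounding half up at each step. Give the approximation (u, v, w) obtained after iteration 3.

(0.236, 1.207, -1.985)

Iteration 1:
  u = (4 - (-3)·0.000 - (-3)·0.000) / (9) = 0.444
  v = (6 - (3)·0.000 - (3)·0.000) / (9) = 0.667
  w = (-12 - (-3)·0.000 - (2)·0.000) / (7) = -1.714
Iteration 2:
  u = (4 - (-3)·0.667 - (-3)·-1.714) / (9) = 0.095
  v = (6 - (3)·0.444 - (3)·-1.714) / (9) = 1.090
  w = (-12 - (-3)·0.444 - (2)·0.667) / (7) = -1.715
Iteration 3:
  u = (4 - (-3)·1.090 - (-3)·-1.715) / (9) = 0.236
  v = (6 - (3)·0.095 - (3)·-1.715) / (9) = 1.207
  w = (-12 - (-3)·0.095 - (2)·1.090) / (7) = -1.985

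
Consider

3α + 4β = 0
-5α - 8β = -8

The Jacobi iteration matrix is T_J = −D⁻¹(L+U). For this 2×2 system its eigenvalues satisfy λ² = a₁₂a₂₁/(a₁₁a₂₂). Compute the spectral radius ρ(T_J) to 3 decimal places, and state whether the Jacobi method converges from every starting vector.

0.913

a₁₂a₂₁/(a₁₁a₂₂) = (4)·(-5) / ((3)·(-8)) = 0.833333
ρ = √|0.833333| = √0.833333 = 0.913
ρ < 1, so Jacobi converges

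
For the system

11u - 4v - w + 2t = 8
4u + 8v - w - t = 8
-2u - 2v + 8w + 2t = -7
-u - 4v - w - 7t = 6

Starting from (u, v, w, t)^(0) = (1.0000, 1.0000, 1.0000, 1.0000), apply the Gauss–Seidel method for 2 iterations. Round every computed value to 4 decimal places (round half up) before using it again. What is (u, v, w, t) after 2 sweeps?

(1.1794, 0.1581, -0.2080, -1.0863)

Iteration 1:
  u = (8 - (-4)·1.0000 - (-1)·1.0000 - (2)·1.0000) / (11) = 1.0000
  v = (8 - (4)·1.0000 - (-1)·1.0000 - (-1)·1.0000) / (8) = 0.7500
  w = (-7 - (-2)·1.0000 - (-2)·0.7500 - (2)·1.0000) / (8) = -0.6875
  t = (6 - (-1)·1.0000 - (-4)·0.7500 - (-1)·-0.6875) / (-7) = -1.3304
Iteration 2:
  u = (8 - (-4)·0.7500 - (-1)·-0.6875 - (2)·-1.3304) / (11) = 1.1794
  v = (8 - (4)·1.1794 - (-1)·-0.6875 - (-1)·-1.3304) / (8) = 0.1581
  w = (-7 - (-2)·1.1794 - (-2)·0.1581 - (2)·-1.3304) / (8) = -0.2080
  t = (6 - (-1)·1.1794 - (-4)·0.1581 - (-1)·-0.2080) / (-7) = -1.0863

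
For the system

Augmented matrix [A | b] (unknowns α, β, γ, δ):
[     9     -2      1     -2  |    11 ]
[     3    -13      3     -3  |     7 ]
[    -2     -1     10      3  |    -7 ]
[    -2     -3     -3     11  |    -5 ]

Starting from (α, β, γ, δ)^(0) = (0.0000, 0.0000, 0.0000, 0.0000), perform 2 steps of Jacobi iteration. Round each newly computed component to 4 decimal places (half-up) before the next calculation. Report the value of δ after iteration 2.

Iteration 1:
  α = (11 - (-2)·0.0000 - (1)·0.0000 - (-2)·0.0000) / (9) = 1.2222
  β = (7 - (3)·0.0000 - (3)·0.0000 - (-3)·0.0000) / (-13) = -0.5385
  γ = (-7 - (-2)·0.0000 - (-1)·0.0000 - (3)·0.0000) / (10) = -0.7000
  δ = (-5 - (-2)·0.0000 - (-3)·0.0000 - (-3)·0.0000) / (11) = -0.4545
Iteration 2:
  α = (11 - (-2)·-0.5385 - (1)·-0.7000 - (-2)·-0.4545) / (9) = 1.0793
  β = (7 - (3)·1.2222 - (3)·-0.7000 - (-3)·-0.4545) / (-13) = -0.3131
  γ = (-7 - (-2)·1.2222 - (-1)·-0.5385 - (3)·-0.4545) / (10) = -0.3731
  δ = (-5 - (-2)·1.2222 - (-3)·-0.5385 - (-3)·-0.7000) / (11) = -0.5701

-0.5701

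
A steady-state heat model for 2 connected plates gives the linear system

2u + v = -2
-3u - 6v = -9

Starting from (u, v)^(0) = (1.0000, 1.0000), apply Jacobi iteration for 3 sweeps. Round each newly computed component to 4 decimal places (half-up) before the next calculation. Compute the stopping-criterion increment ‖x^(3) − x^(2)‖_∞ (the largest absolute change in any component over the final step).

0.6250

Iteration 1:
  u = (-2 - (1)·1.0000) / (2) = -1.5000
  v = (-9 - (-3)·1.0000) / (-6) = 1.0000
Iteration 2:
  u = (-2 - (1)·1.0000) / (2) = -1.5000
  v = (-9 - (-3)·-1.5000) / (-6) = 2.2500
Iteration 3:
  u = (-2 - (1)·2.2500) / (2) = -2.1250
  v = (-9 - (-3)·-1.5000) / (-6) = 2.2500
Change: (-0.6250, 0.0000) → max |·| = 0.6250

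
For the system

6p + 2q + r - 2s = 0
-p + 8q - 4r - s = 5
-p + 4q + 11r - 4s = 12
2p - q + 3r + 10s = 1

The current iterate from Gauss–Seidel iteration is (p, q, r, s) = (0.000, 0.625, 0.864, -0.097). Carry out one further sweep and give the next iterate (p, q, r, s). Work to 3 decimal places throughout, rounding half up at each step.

One sweep:
  p = (0 - (2)·0.625 - (1)·0.864 - (-2)·-0.097) / (6) = -0.385
  q = (5 - (-1)·-0.385 - (-4)·0.864 - (-1)·-0.097) / (8) = 0.997
  r = (12 - (-1)·-0.385 - (4)·0.997 - (-4)·-0.097) / (11) = 0.658
  s = (1 - (2)·-0.385 - (-1)·0.997 - (3)·0.658) / (10) = 0.079

(-0.385, 0.997, 0.658, 0.079)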